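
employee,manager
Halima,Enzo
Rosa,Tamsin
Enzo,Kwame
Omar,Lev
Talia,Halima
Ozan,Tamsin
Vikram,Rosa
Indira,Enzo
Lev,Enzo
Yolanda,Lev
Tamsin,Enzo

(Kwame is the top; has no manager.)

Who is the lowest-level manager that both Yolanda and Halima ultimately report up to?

Enzo

Yolanda's chain of managers is Lev, Enzo, Kwame. Halima's chain of managers is Enzo, Kwame. The first manager that appears in both chains is Enzo.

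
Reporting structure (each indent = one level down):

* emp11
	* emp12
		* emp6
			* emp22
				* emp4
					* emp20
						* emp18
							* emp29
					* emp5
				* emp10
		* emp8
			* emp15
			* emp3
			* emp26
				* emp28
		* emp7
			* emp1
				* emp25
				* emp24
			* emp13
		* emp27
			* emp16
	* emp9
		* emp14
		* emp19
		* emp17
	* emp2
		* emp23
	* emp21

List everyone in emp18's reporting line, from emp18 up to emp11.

emp18 -> emp20 -> emp4 -> emp22 -> emp6 -> emp12 -> emp11

emp18 reports to emp20. emp20 reports to emp4. emp4 reports to emp22. emp22 reports to emp6. emp6 reports to emp12. emp12 reports to emp11. emp11 is at the top.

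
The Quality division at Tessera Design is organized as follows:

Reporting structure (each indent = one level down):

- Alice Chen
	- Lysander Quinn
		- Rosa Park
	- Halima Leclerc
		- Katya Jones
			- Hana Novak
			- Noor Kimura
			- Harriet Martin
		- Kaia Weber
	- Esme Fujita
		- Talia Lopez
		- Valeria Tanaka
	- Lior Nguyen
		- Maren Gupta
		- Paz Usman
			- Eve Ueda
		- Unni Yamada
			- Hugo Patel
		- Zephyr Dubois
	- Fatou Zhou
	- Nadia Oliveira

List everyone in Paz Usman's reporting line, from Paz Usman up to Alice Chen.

Paz Usman -> Lior Nguyen -> Alice Chen

Paz Usman reports to Lior Nguyen. Lior Nguyen reports to Alice Chen. Alice Chen is at the top.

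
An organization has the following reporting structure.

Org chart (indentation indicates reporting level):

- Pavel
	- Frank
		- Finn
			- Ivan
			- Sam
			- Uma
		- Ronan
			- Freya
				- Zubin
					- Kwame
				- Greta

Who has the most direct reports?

Finn

Direct-report counts: Pavel has 1; Frank has 2; Ronan has 1; Freya has 2; Zubin has 1; Finn has 3. The largest is 3, held by Finn.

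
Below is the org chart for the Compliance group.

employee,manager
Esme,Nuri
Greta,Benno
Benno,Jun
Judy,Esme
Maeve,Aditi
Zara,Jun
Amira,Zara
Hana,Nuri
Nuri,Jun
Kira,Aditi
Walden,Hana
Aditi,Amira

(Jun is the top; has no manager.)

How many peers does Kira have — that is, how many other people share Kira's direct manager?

Kira reports to Aditi. Aditi's other direct reports are Maeve — 1 peer.

1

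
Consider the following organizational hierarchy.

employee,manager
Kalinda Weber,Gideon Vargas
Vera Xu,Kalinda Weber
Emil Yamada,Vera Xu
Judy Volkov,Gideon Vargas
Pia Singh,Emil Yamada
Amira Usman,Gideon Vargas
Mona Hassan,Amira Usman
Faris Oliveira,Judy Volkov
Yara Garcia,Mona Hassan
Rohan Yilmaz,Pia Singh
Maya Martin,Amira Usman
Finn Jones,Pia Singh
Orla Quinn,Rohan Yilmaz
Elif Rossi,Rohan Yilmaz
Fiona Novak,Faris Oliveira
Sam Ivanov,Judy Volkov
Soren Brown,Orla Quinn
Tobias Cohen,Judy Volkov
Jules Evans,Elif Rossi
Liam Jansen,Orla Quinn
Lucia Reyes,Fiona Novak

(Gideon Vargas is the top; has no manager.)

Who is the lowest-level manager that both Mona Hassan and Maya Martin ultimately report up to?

Amira Usman

Mona Hassan's chain of managers is Amira Usman, Gideon Vargas. Maya Martin's chain of managers is Amira Usman, Gideon Vargas. The first manager that appears in both chains is Amira Usman.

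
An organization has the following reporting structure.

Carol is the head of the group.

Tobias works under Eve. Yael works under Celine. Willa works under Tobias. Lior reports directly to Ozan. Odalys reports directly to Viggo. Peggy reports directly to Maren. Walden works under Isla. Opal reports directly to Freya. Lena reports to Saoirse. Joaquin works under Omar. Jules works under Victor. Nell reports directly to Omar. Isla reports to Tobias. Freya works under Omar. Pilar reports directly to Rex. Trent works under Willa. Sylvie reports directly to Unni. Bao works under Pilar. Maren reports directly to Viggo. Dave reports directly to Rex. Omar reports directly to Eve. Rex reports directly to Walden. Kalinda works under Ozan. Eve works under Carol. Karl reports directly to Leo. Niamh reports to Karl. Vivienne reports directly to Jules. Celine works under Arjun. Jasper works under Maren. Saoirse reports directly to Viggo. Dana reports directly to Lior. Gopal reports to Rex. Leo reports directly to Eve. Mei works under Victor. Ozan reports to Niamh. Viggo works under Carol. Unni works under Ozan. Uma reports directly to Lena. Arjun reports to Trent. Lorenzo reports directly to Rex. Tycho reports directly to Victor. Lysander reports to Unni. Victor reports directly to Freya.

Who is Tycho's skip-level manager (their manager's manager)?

Freya

Tycho reports to Victor, and Victor reports to Freya. So Tycho's skip-level manager is Freya.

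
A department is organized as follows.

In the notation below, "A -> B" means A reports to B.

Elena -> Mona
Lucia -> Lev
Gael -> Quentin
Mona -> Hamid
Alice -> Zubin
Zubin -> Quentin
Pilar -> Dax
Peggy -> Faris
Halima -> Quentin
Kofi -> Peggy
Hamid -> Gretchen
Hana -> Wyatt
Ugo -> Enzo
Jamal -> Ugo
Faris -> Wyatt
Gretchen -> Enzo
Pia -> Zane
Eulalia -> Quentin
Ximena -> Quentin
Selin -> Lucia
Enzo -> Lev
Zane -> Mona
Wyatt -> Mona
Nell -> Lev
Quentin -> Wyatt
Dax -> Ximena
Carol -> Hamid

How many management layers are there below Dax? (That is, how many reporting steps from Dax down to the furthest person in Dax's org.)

The longest chain under Dax runs Dax → Pilar, which is 1 level below Dax.

1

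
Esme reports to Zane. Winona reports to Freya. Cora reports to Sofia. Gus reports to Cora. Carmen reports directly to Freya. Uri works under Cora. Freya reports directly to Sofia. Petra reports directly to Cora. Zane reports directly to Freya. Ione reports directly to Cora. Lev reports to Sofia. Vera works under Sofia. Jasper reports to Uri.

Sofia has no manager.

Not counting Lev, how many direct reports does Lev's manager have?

3

Lev reports to Sofia. Sofia's other direct reports are Freya, Cora, Vera — 3 peers.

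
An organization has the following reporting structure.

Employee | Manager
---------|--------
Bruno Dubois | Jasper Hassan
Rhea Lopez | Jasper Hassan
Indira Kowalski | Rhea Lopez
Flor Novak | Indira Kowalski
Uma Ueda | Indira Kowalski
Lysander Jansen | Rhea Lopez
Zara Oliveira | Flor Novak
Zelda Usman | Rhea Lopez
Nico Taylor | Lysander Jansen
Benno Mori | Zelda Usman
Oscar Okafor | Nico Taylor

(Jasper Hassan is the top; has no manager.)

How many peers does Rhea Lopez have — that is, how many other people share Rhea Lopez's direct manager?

Rhea Lopez reports to Jasper Hassan. Jasper Hassan's other direct reports are Bruno Dubois — 1 peer.

1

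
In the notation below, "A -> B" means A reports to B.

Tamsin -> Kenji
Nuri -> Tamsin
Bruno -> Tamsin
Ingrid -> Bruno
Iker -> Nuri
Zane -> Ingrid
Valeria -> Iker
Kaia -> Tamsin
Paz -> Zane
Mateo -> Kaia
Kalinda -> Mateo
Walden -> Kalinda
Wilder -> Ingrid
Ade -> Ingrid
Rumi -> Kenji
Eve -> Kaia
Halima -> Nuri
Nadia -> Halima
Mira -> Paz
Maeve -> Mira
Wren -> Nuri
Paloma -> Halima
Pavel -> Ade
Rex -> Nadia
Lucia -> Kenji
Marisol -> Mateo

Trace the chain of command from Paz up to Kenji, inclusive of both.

Paz reports to Zane. Zane reports to Ingrid. Ingrid reports to Bruno. Bruno reports to Tamsin. Tamsin reports to Kenji. Kenji is at the top.

Paz -> Zane -> Ingrid -> Bruno -> Tamsin -> Kenji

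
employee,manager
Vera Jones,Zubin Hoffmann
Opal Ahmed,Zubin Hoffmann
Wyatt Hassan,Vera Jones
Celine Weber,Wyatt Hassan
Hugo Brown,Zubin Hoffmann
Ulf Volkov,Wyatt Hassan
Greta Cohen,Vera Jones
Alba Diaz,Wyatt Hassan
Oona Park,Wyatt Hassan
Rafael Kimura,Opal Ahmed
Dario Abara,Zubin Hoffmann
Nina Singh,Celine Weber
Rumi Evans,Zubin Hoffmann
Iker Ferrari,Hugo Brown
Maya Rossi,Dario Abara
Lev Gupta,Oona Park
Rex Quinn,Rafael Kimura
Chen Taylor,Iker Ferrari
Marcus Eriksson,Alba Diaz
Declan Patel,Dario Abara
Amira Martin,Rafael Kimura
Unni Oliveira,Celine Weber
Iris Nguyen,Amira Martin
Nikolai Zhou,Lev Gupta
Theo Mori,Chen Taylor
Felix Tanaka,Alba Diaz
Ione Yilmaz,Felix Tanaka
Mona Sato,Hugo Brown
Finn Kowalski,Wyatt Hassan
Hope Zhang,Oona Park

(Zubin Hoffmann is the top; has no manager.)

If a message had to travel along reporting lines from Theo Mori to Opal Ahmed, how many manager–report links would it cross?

5

Theo Mori is 4 levels below Zubin Hoffmann, and Opal Ahmed is 1 level below Zubin Hoffmann (their lowest common manager). The shortest path runs up from Theo Mori to Zubin Hoffmann and back down to Opal Ahmed: 4 + 1 = 5 links.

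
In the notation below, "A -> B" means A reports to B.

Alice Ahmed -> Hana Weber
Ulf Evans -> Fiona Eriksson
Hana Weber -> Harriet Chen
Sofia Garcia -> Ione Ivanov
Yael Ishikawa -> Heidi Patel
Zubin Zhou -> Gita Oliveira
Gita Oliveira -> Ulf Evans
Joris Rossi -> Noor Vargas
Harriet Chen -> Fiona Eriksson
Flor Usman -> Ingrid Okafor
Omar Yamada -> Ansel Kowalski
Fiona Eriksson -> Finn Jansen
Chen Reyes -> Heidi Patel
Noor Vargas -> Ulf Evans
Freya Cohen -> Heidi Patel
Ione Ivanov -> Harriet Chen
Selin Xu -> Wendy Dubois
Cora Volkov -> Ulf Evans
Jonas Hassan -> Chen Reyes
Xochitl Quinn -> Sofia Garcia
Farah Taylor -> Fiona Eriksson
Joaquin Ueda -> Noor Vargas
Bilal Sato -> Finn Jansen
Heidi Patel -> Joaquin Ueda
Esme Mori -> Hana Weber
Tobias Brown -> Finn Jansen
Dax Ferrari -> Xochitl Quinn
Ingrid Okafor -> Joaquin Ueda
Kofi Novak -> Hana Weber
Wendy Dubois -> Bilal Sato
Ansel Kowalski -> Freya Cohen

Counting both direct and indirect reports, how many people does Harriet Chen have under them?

8

Harriet Chen directly manages Ione Ivanov, Hana Weber. Under Ione Ivanov: Sofia Garcia, Xochitl Quinn, Dax Ferrari (3). Under Hana Weber: Alice Ahmed, Kofi Novak, Esme Mori (3). So Harriet Chen's organization is 2 direct reports plus everyone under them: 4 + 4 = 8.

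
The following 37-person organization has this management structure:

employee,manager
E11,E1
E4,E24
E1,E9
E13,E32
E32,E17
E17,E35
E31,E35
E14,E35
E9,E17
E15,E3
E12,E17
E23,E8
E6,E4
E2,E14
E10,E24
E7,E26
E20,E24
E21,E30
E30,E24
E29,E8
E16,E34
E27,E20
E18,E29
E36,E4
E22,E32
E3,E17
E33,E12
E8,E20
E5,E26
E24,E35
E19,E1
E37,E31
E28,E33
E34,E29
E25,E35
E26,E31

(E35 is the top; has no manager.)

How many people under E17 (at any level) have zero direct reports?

The people in E17's organization with no one reporting to them are E13, E22, E15, E19, E11, E28. That is 6.

6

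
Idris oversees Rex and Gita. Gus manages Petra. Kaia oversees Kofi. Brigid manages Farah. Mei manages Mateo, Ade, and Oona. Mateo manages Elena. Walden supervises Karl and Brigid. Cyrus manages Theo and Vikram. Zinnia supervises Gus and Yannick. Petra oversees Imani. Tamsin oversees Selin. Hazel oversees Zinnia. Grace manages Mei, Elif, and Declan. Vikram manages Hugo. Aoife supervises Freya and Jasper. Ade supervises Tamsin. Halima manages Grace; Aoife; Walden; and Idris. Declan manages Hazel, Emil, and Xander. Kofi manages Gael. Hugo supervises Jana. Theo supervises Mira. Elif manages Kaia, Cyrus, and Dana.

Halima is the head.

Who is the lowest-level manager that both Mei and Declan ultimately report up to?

Grace

Mei's chain of managers is Grace, Halima. Declan's chain of managers is Grace, Halima. The first manager that appears in both chains is Grace.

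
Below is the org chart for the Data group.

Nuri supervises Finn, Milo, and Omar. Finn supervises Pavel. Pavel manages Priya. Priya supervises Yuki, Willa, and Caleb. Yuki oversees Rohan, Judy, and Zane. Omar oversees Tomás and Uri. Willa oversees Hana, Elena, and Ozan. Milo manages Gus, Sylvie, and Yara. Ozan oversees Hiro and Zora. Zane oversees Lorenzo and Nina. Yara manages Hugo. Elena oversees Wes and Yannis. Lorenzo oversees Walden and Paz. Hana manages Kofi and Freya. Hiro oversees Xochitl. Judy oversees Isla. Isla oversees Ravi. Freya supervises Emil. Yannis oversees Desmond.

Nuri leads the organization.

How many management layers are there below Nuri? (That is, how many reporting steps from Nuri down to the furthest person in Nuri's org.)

7

The longest chain under Nuri runs Nuri → Finn → Pavel → Priya → Willa → Hana → Freya → Emil, which is 7 levels below Nuri.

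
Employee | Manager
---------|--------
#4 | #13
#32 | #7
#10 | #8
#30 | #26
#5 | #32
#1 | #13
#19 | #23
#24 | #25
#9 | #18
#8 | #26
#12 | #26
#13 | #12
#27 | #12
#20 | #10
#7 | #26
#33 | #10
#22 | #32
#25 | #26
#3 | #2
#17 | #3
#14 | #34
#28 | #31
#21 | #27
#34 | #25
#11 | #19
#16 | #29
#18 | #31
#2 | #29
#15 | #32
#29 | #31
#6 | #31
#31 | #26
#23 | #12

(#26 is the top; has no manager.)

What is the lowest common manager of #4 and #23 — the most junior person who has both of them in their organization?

#4's chain of managers is #13, #12, #26. #23's chain of managers is #12, #26. The first manager that appears in both chains is #12.

#12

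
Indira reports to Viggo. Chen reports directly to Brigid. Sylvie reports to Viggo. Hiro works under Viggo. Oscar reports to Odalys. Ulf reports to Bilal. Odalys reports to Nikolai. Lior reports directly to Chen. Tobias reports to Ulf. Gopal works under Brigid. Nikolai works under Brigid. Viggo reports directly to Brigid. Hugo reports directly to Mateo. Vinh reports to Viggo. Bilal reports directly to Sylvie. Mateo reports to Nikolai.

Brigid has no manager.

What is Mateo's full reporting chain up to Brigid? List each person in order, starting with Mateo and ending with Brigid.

Mateo -> Nikolai -> Brigid

Mateo reports to Nikolai. Nikolai reports to Brigid. Brigid is at the top.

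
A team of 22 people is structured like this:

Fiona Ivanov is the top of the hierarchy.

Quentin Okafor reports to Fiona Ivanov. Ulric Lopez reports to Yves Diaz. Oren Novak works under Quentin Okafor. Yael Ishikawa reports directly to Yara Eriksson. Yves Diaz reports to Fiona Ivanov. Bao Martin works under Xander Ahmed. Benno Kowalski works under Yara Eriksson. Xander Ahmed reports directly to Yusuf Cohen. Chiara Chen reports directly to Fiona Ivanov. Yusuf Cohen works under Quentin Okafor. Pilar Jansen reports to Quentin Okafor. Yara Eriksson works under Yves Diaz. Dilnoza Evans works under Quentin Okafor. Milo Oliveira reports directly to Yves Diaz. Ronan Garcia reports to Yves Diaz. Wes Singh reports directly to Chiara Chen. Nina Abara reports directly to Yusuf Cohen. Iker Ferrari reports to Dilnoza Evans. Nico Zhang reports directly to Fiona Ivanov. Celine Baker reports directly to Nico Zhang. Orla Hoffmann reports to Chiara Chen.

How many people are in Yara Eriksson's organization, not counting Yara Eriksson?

2

Yara Eriksson directly manages Yael Ishikawa, Benno Kowalski. Yael Ishikawa has no reports. Benno Kowalski has no reports. So Yara Eriksson's organization is 2 direct reports plus everyone under them: 1 + 1 = 2.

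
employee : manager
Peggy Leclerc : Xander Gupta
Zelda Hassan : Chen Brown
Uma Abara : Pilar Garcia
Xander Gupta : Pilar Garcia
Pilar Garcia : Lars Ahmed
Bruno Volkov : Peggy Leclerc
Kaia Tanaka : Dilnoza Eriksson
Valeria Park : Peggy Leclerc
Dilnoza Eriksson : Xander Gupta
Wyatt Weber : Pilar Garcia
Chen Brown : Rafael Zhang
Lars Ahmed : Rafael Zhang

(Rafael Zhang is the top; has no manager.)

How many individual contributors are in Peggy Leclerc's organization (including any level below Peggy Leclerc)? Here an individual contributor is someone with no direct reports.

The people in Peggy Leclerc's organization with no one reporting to them are Valeria Park, Bruno Volkov. That is 2.

2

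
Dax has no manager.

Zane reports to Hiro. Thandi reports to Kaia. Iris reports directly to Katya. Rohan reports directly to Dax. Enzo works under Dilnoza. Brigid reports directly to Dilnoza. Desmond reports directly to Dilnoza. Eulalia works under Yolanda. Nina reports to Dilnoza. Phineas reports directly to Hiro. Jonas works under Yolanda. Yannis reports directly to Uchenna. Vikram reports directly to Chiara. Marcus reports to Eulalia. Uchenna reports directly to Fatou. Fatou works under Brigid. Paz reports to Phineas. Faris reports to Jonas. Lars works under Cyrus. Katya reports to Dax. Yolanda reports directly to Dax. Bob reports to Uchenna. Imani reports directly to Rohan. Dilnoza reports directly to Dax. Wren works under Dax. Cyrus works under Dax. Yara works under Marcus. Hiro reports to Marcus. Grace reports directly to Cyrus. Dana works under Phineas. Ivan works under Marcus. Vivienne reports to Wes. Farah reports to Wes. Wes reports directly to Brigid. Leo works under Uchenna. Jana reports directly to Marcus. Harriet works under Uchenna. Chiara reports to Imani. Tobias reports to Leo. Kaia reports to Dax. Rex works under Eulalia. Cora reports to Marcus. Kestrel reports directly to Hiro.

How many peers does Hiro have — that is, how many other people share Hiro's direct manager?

Hiro reports to Marcus. Marcus's other direct reports are Cora, Yara, Jana, Ivan — 4 peers.

4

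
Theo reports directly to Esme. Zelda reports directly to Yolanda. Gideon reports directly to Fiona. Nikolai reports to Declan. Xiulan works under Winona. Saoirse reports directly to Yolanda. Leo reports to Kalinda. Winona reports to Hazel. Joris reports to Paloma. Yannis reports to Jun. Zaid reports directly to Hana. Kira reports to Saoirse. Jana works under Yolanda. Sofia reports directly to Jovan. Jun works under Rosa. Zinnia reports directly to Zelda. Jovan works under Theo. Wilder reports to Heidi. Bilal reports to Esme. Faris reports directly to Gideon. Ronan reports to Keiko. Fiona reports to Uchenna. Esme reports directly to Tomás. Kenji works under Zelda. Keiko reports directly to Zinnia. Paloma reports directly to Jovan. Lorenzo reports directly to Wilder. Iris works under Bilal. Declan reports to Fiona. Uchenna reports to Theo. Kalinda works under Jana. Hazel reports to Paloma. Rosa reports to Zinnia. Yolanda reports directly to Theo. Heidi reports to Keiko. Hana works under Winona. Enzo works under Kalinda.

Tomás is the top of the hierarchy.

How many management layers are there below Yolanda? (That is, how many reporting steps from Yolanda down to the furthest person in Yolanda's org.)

6

The longest chain under Yolanda runs Yolanda → Zelda → Zinnia → Keiko → Heidi → Wilder → Lorenzo, which is 6 levels below Yolanda.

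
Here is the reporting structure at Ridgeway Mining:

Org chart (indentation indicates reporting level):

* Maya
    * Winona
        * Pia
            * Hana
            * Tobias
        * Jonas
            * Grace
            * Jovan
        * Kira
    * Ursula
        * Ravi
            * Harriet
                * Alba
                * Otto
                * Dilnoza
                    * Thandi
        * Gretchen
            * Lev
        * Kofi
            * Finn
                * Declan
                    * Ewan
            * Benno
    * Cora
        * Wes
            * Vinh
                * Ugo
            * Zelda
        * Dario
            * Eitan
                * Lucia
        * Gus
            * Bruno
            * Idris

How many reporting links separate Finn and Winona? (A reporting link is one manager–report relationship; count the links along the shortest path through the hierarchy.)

4

Finn is 3 levels below Maya, and Winona is 1 level below Maya (their lowest common manager). The shortest path runs up from Finn to Maya and back down to Winona: 3 + 1 = 4 links.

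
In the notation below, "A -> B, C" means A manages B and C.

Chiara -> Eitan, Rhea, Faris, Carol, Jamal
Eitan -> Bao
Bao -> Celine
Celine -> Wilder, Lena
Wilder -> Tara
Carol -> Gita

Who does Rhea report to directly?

Rhea reports directly to Chiara.

Chiara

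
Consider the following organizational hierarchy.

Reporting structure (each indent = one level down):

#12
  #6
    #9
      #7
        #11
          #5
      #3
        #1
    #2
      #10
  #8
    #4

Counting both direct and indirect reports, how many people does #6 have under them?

#6 directly manages #9, #2. Under #9: #3, #1, #7, #11, #5 (5). Under #2: #10 (1). So #6's organization is 2 direct reports plus everyone under them: 6 + 2 = 8.

8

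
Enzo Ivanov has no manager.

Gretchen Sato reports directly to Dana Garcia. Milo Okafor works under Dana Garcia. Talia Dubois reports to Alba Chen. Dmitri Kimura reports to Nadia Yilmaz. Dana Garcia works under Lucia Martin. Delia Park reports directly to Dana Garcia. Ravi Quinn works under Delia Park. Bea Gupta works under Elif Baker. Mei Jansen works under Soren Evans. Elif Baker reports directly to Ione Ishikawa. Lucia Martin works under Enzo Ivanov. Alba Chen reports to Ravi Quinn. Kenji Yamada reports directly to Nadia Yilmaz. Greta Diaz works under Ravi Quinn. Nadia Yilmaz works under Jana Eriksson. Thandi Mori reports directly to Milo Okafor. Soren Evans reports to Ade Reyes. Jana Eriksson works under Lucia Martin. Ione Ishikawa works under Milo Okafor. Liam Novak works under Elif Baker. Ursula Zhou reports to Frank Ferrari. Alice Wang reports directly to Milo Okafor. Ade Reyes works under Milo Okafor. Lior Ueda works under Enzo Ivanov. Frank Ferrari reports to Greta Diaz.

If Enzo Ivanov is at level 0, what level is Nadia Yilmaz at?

Chain from Nadia Yilmaz up to Enzo Ivanov: Nadia Yilmaz → Jana Eriksson → Lucia Martin → Enzo Ivanov. That is 3 steps up, so Nadia Yilmaz is 3 levels below Enzo Ivanov.

3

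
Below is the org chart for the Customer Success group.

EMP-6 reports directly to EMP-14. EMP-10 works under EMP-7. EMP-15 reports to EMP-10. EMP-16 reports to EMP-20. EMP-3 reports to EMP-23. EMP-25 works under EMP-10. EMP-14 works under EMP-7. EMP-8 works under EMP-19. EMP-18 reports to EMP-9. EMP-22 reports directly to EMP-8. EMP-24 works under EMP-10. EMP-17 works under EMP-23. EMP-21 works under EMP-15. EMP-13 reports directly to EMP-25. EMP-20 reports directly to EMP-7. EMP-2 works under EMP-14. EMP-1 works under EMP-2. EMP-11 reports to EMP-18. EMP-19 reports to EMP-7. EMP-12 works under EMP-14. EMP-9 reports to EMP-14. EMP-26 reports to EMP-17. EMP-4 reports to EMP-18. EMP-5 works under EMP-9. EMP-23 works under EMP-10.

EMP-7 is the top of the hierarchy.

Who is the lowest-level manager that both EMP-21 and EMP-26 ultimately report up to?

EMP-21's chain of managers is EMP-15, EMP-10, EMP-7. EMP-26's chain of managers is EMP-17, EMP-23, EMP-10, EMP-7. The first manager that appears in both chains is EMP-10.

EMP-10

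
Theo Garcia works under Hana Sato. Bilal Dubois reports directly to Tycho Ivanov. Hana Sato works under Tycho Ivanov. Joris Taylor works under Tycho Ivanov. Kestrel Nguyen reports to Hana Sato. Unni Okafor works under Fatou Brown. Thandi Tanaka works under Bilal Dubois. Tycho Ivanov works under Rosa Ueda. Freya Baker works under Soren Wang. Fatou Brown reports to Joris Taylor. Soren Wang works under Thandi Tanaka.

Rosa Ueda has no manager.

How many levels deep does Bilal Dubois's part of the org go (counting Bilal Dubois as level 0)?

3

The longest chain under Bilal Dubois runs Bilal Dubois → Thandi Tanaka → Soren Wang → Freya Baker, which is 3 levels below Bilal Dubois.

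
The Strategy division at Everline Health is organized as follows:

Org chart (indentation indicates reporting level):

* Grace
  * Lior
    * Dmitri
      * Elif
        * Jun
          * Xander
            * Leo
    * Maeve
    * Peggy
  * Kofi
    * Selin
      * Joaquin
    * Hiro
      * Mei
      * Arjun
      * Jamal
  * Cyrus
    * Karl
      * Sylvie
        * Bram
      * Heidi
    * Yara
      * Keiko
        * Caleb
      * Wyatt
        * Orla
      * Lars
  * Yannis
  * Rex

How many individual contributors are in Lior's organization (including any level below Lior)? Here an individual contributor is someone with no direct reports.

3

The people in Lior's organization with no one reporting to them are Peggy, Maeve, Leo. That is 3.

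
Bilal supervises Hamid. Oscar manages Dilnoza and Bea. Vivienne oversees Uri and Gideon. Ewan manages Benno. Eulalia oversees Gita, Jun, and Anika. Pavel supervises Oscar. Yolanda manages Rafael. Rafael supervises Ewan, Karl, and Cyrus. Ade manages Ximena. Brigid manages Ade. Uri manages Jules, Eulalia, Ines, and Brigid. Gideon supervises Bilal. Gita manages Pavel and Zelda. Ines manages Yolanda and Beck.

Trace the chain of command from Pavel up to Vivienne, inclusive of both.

Pavel reports to Gita. Gita reports to Eulalia. Eulalia reports to Uri. Uri reports to Vivienne. Vivienne is at the top.

Pavel -> Gita -> Eulalia -> Uri -> Vivienne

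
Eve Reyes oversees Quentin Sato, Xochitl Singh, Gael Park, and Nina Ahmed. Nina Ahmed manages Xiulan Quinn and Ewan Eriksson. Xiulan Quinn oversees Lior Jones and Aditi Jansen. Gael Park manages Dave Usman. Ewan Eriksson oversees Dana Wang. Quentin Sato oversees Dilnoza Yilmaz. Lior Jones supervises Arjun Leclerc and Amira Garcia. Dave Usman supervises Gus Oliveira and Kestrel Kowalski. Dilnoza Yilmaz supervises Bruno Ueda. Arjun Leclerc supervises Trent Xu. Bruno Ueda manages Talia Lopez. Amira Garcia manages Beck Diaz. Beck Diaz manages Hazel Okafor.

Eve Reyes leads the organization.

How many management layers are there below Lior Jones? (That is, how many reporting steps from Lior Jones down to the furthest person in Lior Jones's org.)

3

The longest chain under Lior Jones runs Lior Jones → Amira Garcia → Beck Diaz → Hazel Okafor, which is 3 levels below Lior Jones.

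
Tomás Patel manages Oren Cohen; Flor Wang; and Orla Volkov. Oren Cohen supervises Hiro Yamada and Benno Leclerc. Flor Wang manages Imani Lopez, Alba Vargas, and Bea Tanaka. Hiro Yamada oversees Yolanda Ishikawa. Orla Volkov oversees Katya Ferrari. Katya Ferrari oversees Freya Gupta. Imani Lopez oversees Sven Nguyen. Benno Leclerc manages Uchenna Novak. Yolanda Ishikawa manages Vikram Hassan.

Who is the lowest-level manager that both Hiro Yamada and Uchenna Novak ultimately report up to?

Oren Cohen

Hiro Yamada's chain of managers is Oren Cohen, Tomás Patel. Uchenna Novak's chain of managers is Benno Leclerc, Oren Cohen, Tomás Patel. The first manager that appears in both chains is Oren Cohen.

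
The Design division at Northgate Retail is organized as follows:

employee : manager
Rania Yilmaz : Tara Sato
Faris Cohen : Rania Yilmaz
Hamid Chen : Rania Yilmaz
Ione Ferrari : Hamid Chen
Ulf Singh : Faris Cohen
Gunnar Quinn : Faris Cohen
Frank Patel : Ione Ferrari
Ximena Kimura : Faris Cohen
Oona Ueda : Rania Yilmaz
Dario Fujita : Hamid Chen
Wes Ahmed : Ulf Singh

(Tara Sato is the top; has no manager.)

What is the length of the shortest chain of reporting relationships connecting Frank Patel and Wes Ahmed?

Frank Patel is 3 levels below Rania Yilmaz, and Wes Ahmed is 3 levels below Rania Yilmaz (their lowest common manager). The shortest path runs up from Frank Patel to Rania Yilmaz and back down to Wes Ahmed: 3 + 3 = 6 links.

6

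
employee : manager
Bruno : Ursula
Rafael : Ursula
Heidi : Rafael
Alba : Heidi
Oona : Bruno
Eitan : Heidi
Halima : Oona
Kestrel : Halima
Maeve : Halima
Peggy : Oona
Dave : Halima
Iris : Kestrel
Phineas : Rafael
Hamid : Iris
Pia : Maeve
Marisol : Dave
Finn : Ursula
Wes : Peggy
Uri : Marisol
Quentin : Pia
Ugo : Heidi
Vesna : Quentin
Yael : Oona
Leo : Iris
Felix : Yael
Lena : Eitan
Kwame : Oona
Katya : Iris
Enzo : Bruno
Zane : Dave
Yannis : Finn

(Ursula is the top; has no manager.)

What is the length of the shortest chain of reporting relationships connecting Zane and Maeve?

3

Zane is 2 levels below Halima, and Maeve is 1 level below Halima (their lowest common manager). The shortest path runs up from Zane to Halima and back down to Maeve: 2 + 1 = 3 links.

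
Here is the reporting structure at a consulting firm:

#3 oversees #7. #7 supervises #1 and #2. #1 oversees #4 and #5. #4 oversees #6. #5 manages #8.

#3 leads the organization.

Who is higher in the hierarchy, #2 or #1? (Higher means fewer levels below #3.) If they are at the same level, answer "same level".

Both #2 and #1 are 2 levels below #3.

same level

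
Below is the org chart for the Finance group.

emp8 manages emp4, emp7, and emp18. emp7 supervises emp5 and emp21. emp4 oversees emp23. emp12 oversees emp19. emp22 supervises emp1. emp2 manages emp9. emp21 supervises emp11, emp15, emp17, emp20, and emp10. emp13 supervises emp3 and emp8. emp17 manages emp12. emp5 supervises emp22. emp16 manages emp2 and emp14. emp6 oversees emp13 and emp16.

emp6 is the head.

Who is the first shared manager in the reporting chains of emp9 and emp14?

emp16

emp9's chain of managers is emp2, emp16, emp6. emp14's chain of managers is emp16, emp6. The first manager that appears in both chains is emp16.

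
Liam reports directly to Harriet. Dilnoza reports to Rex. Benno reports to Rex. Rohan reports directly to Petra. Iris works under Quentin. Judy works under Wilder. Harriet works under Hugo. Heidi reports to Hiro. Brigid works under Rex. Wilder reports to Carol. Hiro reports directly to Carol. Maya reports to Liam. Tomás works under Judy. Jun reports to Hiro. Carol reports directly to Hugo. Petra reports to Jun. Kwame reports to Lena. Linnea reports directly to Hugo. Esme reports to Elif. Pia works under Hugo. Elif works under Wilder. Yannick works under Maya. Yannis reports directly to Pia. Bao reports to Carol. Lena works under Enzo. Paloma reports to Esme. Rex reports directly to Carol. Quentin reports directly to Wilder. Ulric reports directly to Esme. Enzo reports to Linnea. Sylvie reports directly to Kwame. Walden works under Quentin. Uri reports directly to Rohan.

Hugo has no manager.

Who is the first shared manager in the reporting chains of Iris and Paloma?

Wilder

Iris's chain of managers is Quentin, Wilder, Carol, Hugo. Paloma's chain of managers is Esme, Elif, Wilder, Carol, Hugo. The first manager that appears in both chains is Wilder.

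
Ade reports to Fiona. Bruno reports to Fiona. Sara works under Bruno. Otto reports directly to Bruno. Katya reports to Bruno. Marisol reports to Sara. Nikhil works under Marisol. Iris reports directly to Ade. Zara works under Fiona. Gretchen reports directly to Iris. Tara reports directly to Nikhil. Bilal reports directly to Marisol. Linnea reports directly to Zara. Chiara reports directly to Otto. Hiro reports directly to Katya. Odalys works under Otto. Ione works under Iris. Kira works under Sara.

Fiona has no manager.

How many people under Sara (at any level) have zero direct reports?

3

The people in Sara's organization with no one reporting to them are Kira, Bilal, Tara. That is 3.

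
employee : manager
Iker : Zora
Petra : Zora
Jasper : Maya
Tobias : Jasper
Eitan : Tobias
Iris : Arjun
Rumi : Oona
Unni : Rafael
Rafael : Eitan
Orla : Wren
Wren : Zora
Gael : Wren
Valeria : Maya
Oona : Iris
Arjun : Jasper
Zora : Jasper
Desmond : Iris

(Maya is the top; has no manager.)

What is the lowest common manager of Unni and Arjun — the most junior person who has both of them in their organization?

Jasper

Unni's chain of managers is Rafael, Eitan, Tobias, Jasper, Maya. Arjun's chain of managers is Jasper, Maya. The first manager that appears in both chains is Jasper.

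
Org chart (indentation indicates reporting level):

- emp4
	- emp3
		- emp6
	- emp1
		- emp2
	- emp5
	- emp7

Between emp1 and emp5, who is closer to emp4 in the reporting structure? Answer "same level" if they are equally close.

same level

Both emp1 and emp5 are 1 level below emp4.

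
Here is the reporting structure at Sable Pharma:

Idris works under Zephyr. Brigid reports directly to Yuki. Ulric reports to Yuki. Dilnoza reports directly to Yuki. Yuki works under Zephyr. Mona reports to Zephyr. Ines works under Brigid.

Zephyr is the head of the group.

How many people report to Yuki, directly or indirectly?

Yuki directly manages Dilnoza, Ulric, Brigid. Dilnoza has no reports. Ulric has no reports. Under Brigid: Ines (1). So Yuki's organization is 3 direct reports plus everyone under them: 1 + 1 + 2 = 4.

4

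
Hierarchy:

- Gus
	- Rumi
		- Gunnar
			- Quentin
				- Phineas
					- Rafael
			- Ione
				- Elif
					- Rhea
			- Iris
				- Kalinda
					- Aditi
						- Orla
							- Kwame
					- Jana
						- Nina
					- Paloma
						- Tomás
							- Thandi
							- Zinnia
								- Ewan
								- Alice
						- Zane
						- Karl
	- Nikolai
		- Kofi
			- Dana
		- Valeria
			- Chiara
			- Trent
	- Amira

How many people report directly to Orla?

1

Orla directly manages Kwame. That is 1 direct report.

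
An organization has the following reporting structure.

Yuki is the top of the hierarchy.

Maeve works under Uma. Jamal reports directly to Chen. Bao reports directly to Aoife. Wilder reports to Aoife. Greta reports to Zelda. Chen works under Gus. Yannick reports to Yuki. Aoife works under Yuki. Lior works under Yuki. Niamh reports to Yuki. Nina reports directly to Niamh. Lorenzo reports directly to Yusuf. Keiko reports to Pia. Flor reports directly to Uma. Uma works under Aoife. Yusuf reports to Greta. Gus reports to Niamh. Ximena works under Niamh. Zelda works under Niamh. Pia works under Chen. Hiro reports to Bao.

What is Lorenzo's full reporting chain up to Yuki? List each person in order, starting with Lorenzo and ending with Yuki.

Lorenzo reports to Yusuf. Yusuf reports to Greta. Greta reports to Zelda. Zelda reports to Niamh. Niamh reports to Yuki. Yuki is at the top.

Lorenzo -> Yusuf -> Greta -> Zelda -> Niamh -> Yuki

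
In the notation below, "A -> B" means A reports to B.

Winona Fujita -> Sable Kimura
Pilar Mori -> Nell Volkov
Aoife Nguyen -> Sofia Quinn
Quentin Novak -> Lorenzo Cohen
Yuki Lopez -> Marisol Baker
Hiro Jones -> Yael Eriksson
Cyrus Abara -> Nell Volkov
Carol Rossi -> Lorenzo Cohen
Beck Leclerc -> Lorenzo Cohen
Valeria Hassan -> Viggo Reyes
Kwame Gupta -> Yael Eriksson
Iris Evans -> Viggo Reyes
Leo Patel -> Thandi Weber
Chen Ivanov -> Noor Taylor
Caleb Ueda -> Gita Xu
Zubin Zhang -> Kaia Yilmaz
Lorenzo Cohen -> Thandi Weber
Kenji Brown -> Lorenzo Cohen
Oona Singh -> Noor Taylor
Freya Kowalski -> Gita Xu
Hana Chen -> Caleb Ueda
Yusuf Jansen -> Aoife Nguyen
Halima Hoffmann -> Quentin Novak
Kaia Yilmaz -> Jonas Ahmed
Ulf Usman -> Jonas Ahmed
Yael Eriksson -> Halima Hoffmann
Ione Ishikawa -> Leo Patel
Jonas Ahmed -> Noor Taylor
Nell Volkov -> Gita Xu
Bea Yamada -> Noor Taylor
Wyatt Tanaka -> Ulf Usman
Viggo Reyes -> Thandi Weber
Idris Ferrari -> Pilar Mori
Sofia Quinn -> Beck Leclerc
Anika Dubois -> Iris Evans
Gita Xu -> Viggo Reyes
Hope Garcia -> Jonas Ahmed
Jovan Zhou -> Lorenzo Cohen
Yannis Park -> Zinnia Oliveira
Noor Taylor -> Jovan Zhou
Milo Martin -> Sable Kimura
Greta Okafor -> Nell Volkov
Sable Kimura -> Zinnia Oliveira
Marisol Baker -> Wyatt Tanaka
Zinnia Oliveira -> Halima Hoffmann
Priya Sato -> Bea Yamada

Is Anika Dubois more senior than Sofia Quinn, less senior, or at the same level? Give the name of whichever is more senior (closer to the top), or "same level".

same level

Both Anika Dubois and Sofia Quinn are 3 levels below Thandi Weber.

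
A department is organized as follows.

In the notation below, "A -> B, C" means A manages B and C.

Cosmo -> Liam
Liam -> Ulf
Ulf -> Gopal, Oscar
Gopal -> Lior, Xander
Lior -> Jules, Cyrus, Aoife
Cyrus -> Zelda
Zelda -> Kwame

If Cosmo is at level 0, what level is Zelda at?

6

Chain from Zelda up to Cosmo: Zelda → Cyrus → Lior → Gopal → Ulf → Liam → Cosmo. That is 6 steps up, so Zelda is 6 levels below Cosmo.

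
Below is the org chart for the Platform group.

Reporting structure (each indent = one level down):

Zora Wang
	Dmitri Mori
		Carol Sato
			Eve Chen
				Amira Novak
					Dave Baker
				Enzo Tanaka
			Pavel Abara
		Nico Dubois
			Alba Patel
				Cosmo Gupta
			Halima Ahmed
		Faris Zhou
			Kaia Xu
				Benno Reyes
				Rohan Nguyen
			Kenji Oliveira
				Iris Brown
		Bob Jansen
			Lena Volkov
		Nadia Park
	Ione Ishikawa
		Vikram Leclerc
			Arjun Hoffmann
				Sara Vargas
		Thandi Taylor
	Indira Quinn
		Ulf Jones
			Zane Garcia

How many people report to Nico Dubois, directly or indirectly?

Nico Dubois directly manages Alba Patel, Halima Ahmed. Under Alba Patel: Cosmo Gupta (1). Halima Ahmed has no reports. So Nico Dubois's organization is 2 direct reports plus everyone under them: 2 + 1 = 3.

3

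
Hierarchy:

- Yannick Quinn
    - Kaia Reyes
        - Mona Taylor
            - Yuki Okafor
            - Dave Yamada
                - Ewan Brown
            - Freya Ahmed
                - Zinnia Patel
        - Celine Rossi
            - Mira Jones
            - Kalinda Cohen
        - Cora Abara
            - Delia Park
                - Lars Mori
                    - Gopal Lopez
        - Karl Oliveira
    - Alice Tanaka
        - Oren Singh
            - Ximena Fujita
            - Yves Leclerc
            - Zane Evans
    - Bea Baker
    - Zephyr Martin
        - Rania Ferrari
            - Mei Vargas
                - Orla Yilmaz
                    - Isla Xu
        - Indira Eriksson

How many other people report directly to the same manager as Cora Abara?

Cora Abara reports to Kaia Reyes. Kaia Reyes's other direct reports are Mona Taylor, Celine Rossi, Karl Oliveira — 3 peers.

3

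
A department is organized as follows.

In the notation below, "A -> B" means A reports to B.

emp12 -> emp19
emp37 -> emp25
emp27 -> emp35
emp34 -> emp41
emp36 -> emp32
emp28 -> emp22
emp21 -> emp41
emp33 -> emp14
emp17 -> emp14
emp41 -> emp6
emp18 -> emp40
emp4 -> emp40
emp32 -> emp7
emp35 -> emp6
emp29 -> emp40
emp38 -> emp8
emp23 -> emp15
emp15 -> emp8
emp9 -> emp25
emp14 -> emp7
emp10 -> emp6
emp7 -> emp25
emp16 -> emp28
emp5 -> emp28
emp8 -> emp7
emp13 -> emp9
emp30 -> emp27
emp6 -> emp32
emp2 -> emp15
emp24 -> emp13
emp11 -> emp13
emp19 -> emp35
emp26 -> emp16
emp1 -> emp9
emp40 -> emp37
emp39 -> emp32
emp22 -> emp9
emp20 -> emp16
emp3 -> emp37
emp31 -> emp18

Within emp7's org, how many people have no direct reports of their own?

12

The people in emp7's organization with no one reporting to them are emp33, emp17, emp38, emp2, emp23, emp39, emp21, emp34, emp10, emp12, emp30, emp36. That is 12.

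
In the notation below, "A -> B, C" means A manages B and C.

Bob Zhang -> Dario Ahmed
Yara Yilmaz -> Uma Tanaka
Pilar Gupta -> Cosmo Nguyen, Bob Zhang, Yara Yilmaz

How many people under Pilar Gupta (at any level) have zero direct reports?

3

The people in Pilar Gupta's organization with no one reporting to them are Uma Tanaka, Dario Ahmed, Cosmo Nguyen. That is 3.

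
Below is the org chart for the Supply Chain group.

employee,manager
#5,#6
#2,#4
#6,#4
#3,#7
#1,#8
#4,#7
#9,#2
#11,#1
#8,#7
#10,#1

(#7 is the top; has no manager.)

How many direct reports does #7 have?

#7 directly manages #4, #8, #3. That is 3 direct reports.

3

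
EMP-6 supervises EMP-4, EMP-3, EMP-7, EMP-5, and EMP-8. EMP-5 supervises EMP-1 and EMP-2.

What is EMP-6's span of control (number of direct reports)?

EMP-6 directly manages EMP-4, EMP-3, EMP-7, EMP-5, EMP-8. That is 5 direct reports.

5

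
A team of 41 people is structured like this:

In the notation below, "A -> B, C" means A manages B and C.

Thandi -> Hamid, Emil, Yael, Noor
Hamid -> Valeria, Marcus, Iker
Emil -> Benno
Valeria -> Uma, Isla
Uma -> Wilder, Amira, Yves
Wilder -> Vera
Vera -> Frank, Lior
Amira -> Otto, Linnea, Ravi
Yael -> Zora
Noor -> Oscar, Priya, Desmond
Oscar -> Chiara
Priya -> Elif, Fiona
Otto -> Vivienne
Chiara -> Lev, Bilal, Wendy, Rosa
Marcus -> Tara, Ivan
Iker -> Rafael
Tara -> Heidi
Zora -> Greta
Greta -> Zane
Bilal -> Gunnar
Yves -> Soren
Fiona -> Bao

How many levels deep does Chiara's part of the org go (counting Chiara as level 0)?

2

The longest chain under Chiara runs Chiara → Bilal → Gunnar, which is 2 levels below Chiara.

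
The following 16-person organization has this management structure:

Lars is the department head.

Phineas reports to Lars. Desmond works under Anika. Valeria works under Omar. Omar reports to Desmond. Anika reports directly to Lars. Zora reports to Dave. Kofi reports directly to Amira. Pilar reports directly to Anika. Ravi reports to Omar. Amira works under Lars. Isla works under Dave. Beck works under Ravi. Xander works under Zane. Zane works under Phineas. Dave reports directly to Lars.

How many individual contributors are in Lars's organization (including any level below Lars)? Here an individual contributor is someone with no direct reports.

The people in Lars's organization with no one reporting to them are Xander, Kofi, Pilar, Valeria, Beck, Isla, Zora. That is 7.

7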